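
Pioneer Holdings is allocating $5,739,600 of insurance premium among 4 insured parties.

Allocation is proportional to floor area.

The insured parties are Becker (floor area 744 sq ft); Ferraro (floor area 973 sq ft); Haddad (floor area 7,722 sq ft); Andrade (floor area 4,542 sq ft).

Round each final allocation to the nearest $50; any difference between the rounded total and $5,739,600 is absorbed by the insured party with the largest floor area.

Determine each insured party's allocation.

Becker: $305,450 · Ferraro: $399,450 · Haddad: $3,170,100 · Andrade: $1,864,600

Total floor area = 744 + 973 + 7,722 + 4,542 = 13,981.
Unrounded shares: Becker 305,433.26; Ferraro 399,444.30; Haddad 3,170,101.65; Andrade 1,864,620.79.
At nearest $50: Becker $305,450; Ferraro $399,450; Haddad $3,170,100; Andrade $1,864,600. Sum = $5,739,600.
No rounding difference to absorb.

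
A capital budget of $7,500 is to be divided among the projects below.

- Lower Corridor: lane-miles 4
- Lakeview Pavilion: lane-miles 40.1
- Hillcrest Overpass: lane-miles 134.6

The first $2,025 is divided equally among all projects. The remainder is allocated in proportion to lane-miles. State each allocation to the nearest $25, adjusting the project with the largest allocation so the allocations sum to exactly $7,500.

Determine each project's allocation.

Equal tier: $2,025 ÷ 3 = $675 apiece.
Remainder $5,475 by lane-miles (total 178.7): Lower Corridor 122.55 → $125; Lakeview Pavilion 1,228.58 → $1,225; Hillcrest Overpass 4,123.87 → $4,125.
Totals: Lower Corridor $675 + $125 = $800; Lakeview Pavilion $675 + $1,225 = $1,900; Hillcrest Overpass $675 + $4,125 = $4,800.

Lower Corridor: $800 · Lakeview Pavilion: $1,900 · Hillcrest Overpass: $4,800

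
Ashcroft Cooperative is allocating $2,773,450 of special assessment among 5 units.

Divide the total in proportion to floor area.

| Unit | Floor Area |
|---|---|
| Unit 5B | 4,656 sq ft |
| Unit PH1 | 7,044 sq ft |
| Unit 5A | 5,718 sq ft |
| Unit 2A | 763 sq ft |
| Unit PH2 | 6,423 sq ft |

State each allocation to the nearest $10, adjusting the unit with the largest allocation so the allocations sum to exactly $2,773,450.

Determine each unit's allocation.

Unit 5B: $524,840 | Unit PH1: $794,030 | Unit 5A: $644,550 | Unit 2A: $86,010 | Unit PH2: $724,020

Sum of floor area: 24,604.
Unrounded shares: Unit 5B 4,656/24,604 × $2,773,450 = 524,840.81; Unit PH1 7,044/24,604 × $2,773,450 = 794,024.62; Unit 5A 5,718/24,604 × $2,773,450 = 644,553.21; Unit 2A 763/24,604 × $2,773,450 = 86,008.06; Unit PH2 6,423/24,604 × $2,773,450 = 724,023.30.
At nearest $10: Unit 5B $524,840; Unit PH1 $794,020; Unit 5A $644,550; Unit 2A $86,010; Unit PH2 $724,020. Sum = $2,773,440.
Difference $2,773,450 − $2,773,440 = +$10 applied to largest allocation (Unit PH1): Unit PH1 becomes $794,030.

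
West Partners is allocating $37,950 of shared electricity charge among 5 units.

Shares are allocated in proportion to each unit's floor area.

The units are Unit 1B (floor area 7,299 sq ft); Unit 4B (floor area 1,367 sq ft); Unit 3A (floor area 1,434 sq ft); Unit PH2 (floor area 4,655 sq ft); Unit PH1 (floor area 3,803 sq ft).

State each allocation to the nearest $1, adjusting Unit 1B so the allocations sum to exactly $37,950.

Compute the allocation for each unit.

Unit 1B: $14,927 | Unit 4B: $2,795 | Unit 3A: $2,932 | Unit PH2: $9,519 | Unit PH1: $7,777

Floor area total: 18,558.
Proportional shares: Unit 1B 7,299/18,558 × $37,950 = 14,926.02; Unit 4B 1,367/18,558 × $37,950 = 2,795.43; Unit 3A 1,434/18,558 × $37,950 = 2,932.44; Unit PH2 4,655/18,558 × $37,950 = 9,519.20; Unit PH1 3,803/18,558 × $37,950 = 7,776.91.
After rounding ($1): Unit 1B $14,926; Unit 4B $2,795; Unit 3A $2,932; Unit PH2 $9,519; Unit PH1 $7,777. Sum = $37,949.
Difference $37,950 − $37,949 = +$1 applied to Unit 1B: Unit 1B becomes $14,927.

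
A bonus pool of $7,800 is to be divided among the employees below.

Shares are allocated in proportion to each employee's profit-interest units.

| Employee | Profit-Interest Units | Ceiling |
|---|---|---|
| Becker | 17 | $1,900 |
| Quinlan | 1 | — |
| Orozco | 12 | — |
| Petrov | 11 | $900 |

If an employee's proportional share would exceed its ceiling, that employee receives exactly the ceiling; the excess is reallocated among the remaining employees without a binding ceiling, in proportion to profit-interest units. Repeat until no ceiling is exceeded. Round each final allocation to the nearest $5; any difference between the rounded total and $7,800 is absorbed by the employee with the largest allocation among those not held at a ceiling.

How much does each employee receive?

Combined profit-interest units = 41.
Pro-rata shares before constraints: Becker 3,234.15; Quinlan 190.24; Orozco 2,282.93; Petrov 2,092.68.
Cap binds for Becker ($1,900), Petrov ($900); balance $5,000 reallocated over remaining profit-interest units 13.
Redistributed shares: Quinlan 384.62 → $385; Orozco 4,615.38 → $4,615.

Becker: $1,900 · Quinlan: $385 · Orozco: $4,615 · Petrov: $900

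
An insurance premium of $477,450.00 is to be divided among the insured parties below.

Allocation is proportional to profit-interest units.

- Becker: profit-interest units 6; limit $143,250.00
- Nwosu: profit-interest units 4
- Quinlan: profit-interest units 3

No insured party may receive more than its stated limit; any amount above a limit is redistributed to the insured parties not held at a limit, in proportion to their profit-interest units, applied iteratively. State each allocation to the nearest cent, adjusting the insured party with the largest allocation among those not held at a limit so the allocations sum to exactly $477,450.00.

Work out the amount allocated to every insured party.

Becker: $143,250.00; Nwosu: $190,971.43; Quinlan: $143,228.57

Sum of profit-interest units: 13.
Pro-rata shares before constraints: Becker 220,361.5385; Nwosu 146,907.6923; Quinlan 110,180.7692.
Cap binds for Becker ($143,250.00); residual $334,200.00 reallocated over remaining profit-interest units 7.
Remaining shares: Nwosu 190,971.4286 → $190,971.43; Quinlan 143,228.5714 → $143,228.57.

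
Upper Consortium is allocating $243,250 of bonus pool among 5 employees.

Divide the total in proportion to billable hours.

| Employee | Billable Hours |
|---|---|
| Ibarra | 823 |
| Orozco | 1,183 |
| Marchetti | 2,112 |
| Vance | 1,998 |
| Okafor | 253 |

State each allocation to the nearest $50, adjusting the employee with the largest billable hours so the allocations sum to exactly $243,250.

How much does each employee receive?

Ibarra: $31,450 | Orozco: $45,200 | Marchetti: $80,650 | Vance: $76,300 | Okafor: $9,650

Combined billable hours = 823 + 1,183 + 2,112 + 1,998 + 253 = 6,369.
Raw shares: Ibarra 31,432.68; Orozco 45,182.09; Marchetti 80,663.21; Vance 76,309.23; Okafor 9,662.78.
Rounded to nearest $50: Ibarra $31,450; Orozco $45,200; Marchetti $80,650; Vance $76,300; Okafor $9,650. Sum = $243,250.
Sum already equals the total — no adjustment.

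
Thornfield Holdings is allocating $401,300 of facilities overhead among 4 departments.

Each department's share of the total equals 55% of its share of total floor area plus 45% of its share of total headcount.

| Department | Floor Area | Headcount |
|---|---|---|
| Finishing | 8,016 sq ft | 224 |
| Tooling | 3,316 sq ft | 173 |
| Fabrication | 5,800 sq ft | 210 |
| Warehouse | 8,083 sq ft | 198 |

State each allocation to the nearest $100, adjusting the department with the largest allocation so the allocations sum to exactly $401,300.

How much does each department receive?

Totals — floor area 25,215, headcount 805.
Composite weights (55% floor area + 45% headcount): Finishing 0.3001; Tooling 0.1690; Fabrication 0.2439; Warehouse 0.2870.
Pro-rata amounts: Finishing 120,416.36; Tooling 67,834.96; Fabrication 97,878.39; Warehouse 115,170.28.
After rounding ($100): Finishing $120,400; Tooling $67,800; Fabrication $97,900; Warehouse $115,200. Sum = $401,300.
No rounding difference to absorb.

Finishing: $120,400 · Tooling: $67,800 · Fabrication: $97,900 · Warehouse: $115,200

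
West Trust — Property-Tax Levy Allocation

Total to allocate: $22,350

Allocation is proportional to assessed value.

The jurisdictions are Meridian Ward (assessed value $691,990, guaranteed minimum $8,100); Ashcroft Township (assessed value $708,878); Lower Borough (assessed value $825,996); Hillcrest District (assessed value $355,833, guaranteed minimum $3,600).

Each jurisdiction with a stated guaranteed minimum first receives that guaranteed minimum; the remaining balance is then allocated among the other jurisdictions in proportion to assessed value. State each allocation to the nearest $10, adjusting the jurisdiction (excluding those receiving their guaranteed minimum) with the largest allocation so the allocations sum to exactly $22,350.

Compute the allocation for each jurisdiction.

Meridian Ward: $8,100; Ashcroft Township: $4,920; Lower Borough: $5,730; Hillcrest District: $3,600

Fund the minimums — Meridian Ward $8,100; Hillcrest District $3,600. Residual $10,650.
Residual split over remaining assessed value 1,534,874: Ashcroft Township 4,918.68 → $4,920; Lower Borough 5,731.32 → $5,730.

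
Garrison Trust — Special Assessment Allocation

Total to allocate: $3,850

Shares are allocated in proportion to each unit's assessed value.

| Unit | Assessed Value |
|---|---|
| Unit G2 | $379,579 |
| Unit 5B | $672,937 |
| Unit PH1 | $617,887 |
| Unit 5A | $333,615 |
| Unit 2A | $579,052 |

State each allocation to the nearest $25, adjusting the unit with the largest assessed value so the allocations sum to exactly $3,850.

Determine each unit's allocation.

Assessed value total: 2,583,070.
Pro-rata amounts: Unit G2 379,579/2,583,070 × $3,850 = 565.75; Unit 5B 672,937/2,583,070 × $3,850 = 1,003.00; Unit PH1 617,887/2,583,070 × $3,850 = 920.94; Unit 5A 333,615/2,583,070 × $3,850 = 497.24; Unit 2A 579,052/2,583,070 × $3,850 = 863.06.
Rounded to nearest $25: Unit G2 $575; Unit 5B $1,000; Unit PH1 $925; Unit 5A $500; Unit 2A $875. Sum = $3,875.
Difference $3,850 − $3,875 = −$25 applied to largest assessed value (Unit 5B): Unit 5B becomes $975.

Unit G2: $575; Unit 5B: $975; Unit PH1: $925; Unit 5A: $500; Unit 2A: $875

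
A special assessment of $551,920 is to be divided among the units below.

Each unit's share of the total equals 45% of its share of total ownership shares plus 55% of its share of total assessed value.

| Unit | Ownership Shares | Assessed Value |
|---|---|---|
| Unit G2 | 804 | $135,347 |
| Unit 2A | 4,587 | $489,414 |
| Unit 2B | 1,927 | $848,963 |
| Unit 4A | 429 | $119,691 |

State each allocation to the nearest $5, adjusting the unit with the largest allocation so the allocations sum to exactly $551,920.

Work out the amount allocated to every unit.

Totals — ownership shares 7,747, assessed value 1,593,415.
Combined weights (45% ownership shares + 55% assessed value): Unit G2 0.0934; Unit 2A 0.4354; Unit 2B 0.4050; Unit 4A 0.0662.
Proportional shares: Unit G2 51,560.23; Unit 2A 240,292.94; Unit 2B 223,511.44; Unit 4A 36,555.39.
Rounded to nearest $5: Unit G2 $51,560; Unit 2A $240,295; Unit 2B $223,510; Unit 4A $36,555. Sum = $551,920.
Rounded total matches; no reconciliation needed.

Unit G2: $51,560 | Unit 2A: $240,295 | Unit 2B: $223,510 | Unit 4A: $36,555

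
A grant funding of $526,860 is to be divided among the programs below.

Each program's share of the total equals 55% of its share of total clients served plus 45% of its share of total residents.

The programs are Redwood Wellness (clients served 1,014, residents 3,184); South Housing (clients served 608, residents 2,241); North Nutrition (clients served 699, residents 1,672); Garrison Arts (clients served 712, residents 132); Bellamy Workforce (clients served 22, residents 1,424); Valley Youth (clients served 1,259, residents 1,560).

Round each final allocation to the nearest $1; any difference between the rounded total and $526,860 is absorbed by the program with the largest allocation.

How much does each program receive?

Totals — clients served 4,314, residents 10,213.
Composite weights (55% clients served + 45% residents): Redwood Wellness 0.2696; South Housing 0.1763; North Nutrition 0.1628; Garrison Arts 0.0966; Bellamy Workforce 0.0655; Valley Youth 0.2292.
Proportional shares: Redwood Wellness 142,024.89; South Housing 92,862.69; North Nutrition 85,766.30; Garrison Arts 50,889.59; Bellamy Workforce 34,534.82; Valley Youth 120,781.71.
At nearest $1: Redwood Wellness $142,025; South Housing $92,863; North Nutrition $85,766; Garrison Arts $50,890; Bellamy Workforce $34,535; Valley Youth $120,782. Sum = $526,861.
Difference $526,860 − $526,861 = −$1 applied to largest allocation (Redwood Wellness): Redwood Wellness becomes $142,024.

Redwood Wellness: $142,024 | South Housing: $92,863 | North Nutrition: $85,766 | Garrison Arts: $50,890 | Bellamy Workforce: $34,535 | Valley Youth: $120,782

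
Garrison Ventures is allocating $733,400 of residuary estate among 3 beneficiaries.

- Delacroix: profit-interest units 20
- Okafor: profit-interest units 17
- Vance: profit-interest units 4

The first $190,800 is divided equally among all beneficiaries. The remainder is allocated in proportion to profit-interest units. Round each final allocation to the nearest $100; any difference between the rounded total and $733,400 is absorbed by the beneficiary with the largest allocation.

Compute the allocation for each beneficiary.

Equal tier: $190,800 ÷ 3 = $63,600 apiece.
Remainder $542,600 by profit-interest units (total 41): Delacroix 264,682.93 → $264,700; Okafor 224,980.49 → $225,000; Vance 52,936.59 → $52,900.
Totals: Delacroix $63,600 + $264,700 = $328,300; Okafor $63,600 + $225,000 = $288,600; Vance $63,600 + $52,900 = $116,500.

Delacroix: $328,300 | Okafor: $288,600 | Vance: $116,500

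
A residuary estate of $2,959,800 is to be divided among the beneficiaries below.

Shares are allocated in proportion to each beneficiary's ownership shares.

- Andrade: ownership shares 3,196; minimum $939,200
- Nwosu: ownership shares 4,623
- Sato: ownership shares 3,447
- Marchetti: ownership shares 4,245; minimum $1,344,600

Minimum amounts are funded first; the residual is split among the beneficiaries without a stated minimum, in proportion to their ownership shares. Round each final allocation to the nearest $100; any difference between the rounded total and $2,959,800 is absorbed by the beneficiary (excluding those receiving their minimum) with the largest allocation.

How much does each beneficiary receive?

Andrade: $939,200; Nwosu: $387,300; Sato: $288,700; Marchetti: $1,344,600

Fund the minimums — Andrade $939,200; Marchetti $1,344,600. Balance $676,000.
Balance split over remaining ownership shares 8,070: Nwosu 387,255.02 → $387,300; Sato 288,744.98 → $288,700.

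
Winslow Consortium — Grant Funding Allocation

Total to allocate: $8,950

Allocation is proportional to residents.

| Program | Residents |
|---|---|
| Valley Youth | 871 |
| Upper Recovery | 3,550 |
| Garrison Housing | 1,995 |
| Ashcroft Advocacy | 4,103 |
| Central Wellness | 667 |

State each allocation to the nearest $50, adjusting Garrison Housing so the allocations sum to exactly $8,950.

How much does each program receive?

Valley Youth: $700 | Upper Recovery: $2,850 | Garrison Housing: $1,550 | Ashcroft Advocacy: $3,300 | Central Wellness: $550

Total residents = 11,186.
Pro-rata amounts: Valley Youth 871/11,186 × $8,950 = 696.89; Upper Recovery 3,550/11,186 × $8,950 = 2,840.38; Garrison Housing 1,995/11,186 × $8,950 = 1,596.21; Ashcroft Advocacy 4,103/11,186 × $8,950 = 3,282.84; Central Wellness 667/11,186 × $8,950 = 533.67.
Rounded to nearest $50: Valley Youth $700; Upper Recovery $2,850; Garrison Housing $1,600; Ashcroft Advocacy $3,300; Central Wellness $550. Sum = $9,000.
Difference $8,950 − $9,000 = −$50 applied to Garrison Housing: Garrison Housing becomes $1,550.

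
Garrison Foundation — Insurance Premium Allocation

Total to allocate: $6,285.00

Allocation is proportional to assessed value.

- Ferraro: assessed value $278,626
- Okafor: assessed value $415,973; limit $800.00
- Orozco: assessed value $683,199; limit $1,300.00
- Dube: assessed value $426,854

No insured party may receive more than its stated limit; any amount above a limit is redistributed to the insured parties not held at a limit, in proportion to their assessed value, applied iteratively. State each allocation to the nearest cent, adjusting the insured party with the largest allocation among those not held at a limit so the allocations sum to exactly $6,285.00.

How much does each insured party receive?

Ferraro: $1,652.85 · Okafor: $800.00 · Orozco: $1,300.00 · Dube: $2,532.15

Combined assessed value = 1,804,652.
Unconstrained shares: Ferraro 970.3613; Okafor 1,448.69499; Orozco 2,379.3539; Dube 1,486.5899.
Held at cap: Okafor ($800.00), Orozco ($1,300.00); residual $4,185.00 reallocated over remaining assessed value 705,480.
Shares after redistribution: Ferraro 1,652.8460 → $1,652.85; Dube 2,532.1540 → $2,532.15.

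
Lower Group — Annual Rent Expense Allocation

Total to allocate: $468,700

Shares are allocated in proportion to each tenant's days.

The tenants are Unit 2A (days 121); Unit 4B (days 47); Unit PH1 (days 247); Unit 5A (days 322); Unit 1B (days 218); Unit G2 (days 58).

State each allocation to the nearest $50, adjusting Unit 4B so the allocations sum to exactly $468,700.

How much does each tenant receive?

Unit 2A: $56,000 | Unit 4B: $21,700 | Unit PH1: $114,300 | Unit 5A: $149,000 | Unit 1B: $100,850 | Unit G2: $26,850

Sum of days: 1,013.
Pro-rata amounts: Unit 2A 121/1,013 × $468,700 = 55,984.90; Unit 4B 47/1,013 × $468,700 = 21,746.20; Unit PH1 247/1,013 × $468,700 = 114,283.22; Unit 5A 322/1,013 × $468,700 = 148,984.60; Unit 1B 218/1,013 × $468,700 = 100,865.35; Unit G2 58/1,013 × $468,700 = 26,835.74.
Rounded to nearest $50: Unit 2A $56,000; Unit 4B $21,750; Unit PH1 $114,300; Unit 5A $149,000; Unit 1B $100,850; Unit G2 $26,850. Sum = $468,750.
Difference $468,700 − $468,750 = −$50 applied to Unit 4B: Unit 4B becomes $21,700.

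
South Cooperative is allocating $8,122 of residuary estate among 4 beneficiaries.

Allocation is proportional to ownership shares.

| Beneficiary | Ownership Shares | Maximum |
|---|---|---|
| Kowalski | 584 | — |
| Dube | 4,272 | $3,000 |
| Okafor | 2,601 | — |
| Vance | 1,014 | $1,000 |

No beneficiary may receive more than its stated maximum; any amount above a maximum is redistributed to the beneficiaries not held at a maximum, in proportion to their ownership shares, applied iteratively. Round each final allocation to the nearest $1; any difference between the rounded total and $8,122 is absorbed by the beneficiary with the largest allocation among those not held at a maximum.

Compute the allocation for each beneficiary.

Kowalski: $756; Dube: $3,000; Okafor: $3,366; Vance: $1,000

Ownership shares total: 8,471.
Proportional shares (ignoring caps): Kowalski 559.94; Dube 4,096.00; Okafor 2,493.84; Vance 972.22.
Held at cap: Dube ($3,000); remaining pool $5,122 reallocated over remaining ownership shares 4,199.
Held at cap: Vance ($1,000); remaining pool $4,122 reallocated over remaining ownership shares 3,185.
Shares after redistribution: Kowalski 755.81 → $756; Okafor 3,366.19 → $3,366.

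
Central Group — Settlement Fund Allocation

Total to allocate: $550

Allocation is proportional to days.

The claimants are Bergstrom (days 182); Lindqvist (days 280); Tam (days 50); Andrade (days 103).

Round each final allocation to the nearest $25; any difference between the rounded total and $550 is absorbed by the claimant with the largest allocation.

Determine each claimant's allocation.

Sum of days: 615.
Unrounded shares: Bergstrom 182/615 × $550 = 162.76; Lindqvist 280/615 × $550 = 250.41; Tam 50/615 × $550 = 44.72; Andrade 103/615 × $550 = 92.11.
Rounded to nearest $25: Bergstrom $175; Lindqvist $250; Tam $50; Andrade $100. Sum = $575.
Difference $550 − $575 = −$25 applied to largest allocation (Lindqvist): Lindqvist becomes $225.

Bergstrom: $175; Lindqvist: $225; Tam: $50; Andrade: $100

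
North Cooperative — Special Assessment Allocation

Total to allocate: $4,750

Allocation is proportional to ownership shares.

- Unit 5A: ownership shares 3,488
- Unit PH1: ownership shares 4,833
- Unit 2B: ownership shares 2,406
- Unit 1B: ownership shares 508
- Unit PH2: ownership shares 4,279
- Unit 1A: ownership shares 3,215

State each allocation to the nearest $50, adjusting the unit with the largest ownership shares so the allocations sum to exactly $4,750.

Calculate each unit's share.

Combined ownership shares = 18,729.
Pro-rata amounts: Unit 5A 3,488/18,729 × $4,750 = 884.62; Unit PH1 4,833/18,729 × $4,750 = 1,225.73; Unit 2B 2,406/18,729 × $4,750 = 610.20; Unit 1B 508/18,729 × $4,750 = 128.84; Unit PH2 4,279/18,729 × $4,750 = 1,085.23; Unit 1A 3,215/18,729 × $4,750 = 815.38.
Rounded to nearest $50: Unit 5A $900; Unit PH1 $1,250; Unit 2B $600; Unit 1B $150; Unit PH2 $1,100; Unit 1A $800. Sum = $4,800.
Difference $4,750 − $4,800 = −$50 applied to largest ownership shares (Unit PH1): Unit PH1 becomes $1,200.

Unit 5A: $900; Unit PH1: $1,200; Unit 2B: $600; Unit 1B: $150; Unit PH2: $1,100; Unit 1A: $800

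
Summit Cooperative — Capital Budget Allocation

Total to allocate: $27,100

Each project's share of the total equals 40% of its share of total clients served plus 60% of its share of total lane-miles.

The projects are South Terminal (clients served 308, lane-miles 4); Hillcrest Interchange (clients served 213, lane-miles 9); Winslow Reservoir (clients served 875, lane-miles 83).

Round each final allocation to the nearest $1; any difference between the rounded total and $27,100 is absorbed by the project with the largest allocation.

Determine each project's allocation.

South Terminal: $3,069 · Hillcrest Interchange: $3,178 · Winslow Reservoir: $20,853

Clients served total 1,396; lane-miles total 96.
Composite weights (40% clients served + 60% lane-miles): South Terminal 0.1133; Hillcrest Interchange 0.1173; Winslow Reservoir 0.7695.
Raw shares: South Terminal 3,069.13; Hillcrest Interchange 3,178.33; Winslow Reservoir 20,852.54.
At nearest $1: South Terminal $3,069; Hillcrest Interchange $3,178; Winslow Reservoir $20,853. Sum = $27,100.
No rounding difference to absorb.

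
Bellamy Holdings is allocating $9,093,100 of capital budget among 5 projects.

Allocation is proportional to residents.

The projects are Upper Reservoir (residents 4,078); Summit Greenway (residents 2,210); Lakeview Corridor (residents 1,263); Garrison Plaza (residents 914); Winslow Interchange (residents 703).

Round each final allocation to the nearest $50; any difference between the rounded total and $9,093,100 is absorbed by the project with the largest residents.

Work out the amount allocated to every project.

Upper Reservoir: $4,044,650 · Summit Greenway: $2,191,950 · Lakeview Corridor: $1,252,700 · Garrison Plaza: $906,550 · Winslow Interchange: $697,250

Residents total: 9,168.
Proportional shares: Upper Reservoir 4,078/9,168 × $9,093,100 = 4,044,683.88; Summit Greenway 2,210/9,168 × $9,093,100 = 2,191,944.92; Lakeview Corridor 1,263/9,168 × $9,093,100 = 1,252,681.64; Garrison Plaza 914/9,168 × $9,093,100 = 906,532.88; Winslow Interchange 703/9,168 × $9,093,100 = 697,256.69.
After rounding ($50): Upper Reservoir $4,044,700; Summit Greenway $2,191,950; Lakeview Corridor $1,252,700; Garrison Plaza $906,550; Winslow Interchange $697,250. Sum = $9,093,150.
Difference $9,093,100 − $9,093,150 = −$50 applied to largest residents (Upper Reservoir): Upper Reservoir becomes $4,044,650.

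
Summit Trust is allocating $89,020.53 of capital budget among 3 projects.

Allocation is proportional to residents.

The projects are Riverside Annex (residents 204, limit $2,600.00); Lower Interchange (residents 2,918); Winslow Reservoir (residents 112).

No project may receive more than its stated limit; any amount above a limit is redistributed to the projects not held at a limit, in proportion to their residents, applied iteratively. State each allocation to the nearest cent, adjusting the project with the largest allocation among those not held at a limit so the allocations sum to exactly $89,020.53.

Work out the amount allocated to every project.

Combined residents = 3,234.
Pro-rata shares before constraints: Riverside Annex 5,615.3952; Lower Interchange 80,322.1727; Winslow Reservoir 3,082.9621.
Capped: Riverside Annex ($2,600.00); residual $86,420.53 reallocated over remaining residents 3,030.
Remaining shares: Lower Interchange 83,226.1078 → $83,226.11; Winslow Reservoir 3,194.4222 → $3,194.42.

Riverside Annex: $2,600.00 · Lower Interchange: $83,226.11 · Winslow Reservoir: $3,194.42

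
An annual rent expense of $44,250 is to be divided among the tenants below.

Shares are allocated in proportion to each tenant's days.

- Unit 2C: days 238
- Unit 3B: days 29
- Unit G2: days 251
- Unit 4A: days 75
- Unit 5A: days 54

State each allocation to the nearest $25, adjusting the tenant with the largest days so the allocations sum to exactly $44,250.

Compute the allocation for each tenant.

Days total: 238 + 29 + 251 + 75 + 54 = 647.
Pro-rata amounts: Unit 2C 16,277.43; Unit 3B 1,983.38; Unit G2 17,166.54; Unit 4A 5,129.44; Unit 5A 3,693.20.
Rounded to nearest $25: Unit 2C $16,275; Unit 3B $1,975; Unit G2 $17,175; Unit 4A $5,125; Unit 5A $3,700. Sum = $44,250.
No rounding difference to absorb.

Unit 2C: $16,275; Unit 3B: $1,975; Unit G2: $17,175; Unit 4A: $5,125; Unit 5A: $3,700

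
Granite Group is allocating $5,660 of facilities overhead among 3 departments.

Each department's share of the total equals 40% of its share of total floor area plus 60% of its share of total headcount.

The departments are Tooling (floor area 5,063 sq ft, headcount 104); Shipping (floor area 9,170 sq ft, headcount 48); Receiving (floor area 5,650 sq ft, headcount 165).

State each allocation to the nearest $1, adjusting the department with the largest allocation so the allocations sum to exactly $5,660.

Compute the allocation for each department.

Totals — floor area 19,883, headcount 317.
Blended shares (40% floor area + 60% headcount): Tooling 0.2987; Shipping 0.2753; Receiving 0.4260.
Unrounded shares: Tooling 1,690.65; Shipping 1,558.37; Receiving 2,410.98.
After rounding ($1): Tooling $1,691; Shipping $1,558; Receiving $2,411. Sum = $5,660.
Rounded total matches; no reconciliation needed.

Tooling: $1,691 · Shipping: $1,558 · Receiving: $2,411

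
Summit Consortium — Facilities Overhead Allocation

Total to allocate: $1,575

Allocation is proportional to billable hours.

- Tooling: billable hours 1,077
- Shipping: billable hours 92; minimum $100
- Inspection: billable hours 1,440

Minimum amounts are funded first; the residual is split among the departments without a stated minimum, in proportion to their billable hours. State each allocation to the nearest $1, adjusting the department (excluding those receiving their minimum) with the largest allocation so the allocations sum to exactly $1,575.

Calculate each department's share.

Tooling: $631 · Shipping: $100 · Inspection: $844

Fund the minimums — Shipping $100. Remaining pool $1,475.
Remaining pool split over remaining billable hours 2,517: Tooling 631.14 → $631; Inspection 843.86 → $844.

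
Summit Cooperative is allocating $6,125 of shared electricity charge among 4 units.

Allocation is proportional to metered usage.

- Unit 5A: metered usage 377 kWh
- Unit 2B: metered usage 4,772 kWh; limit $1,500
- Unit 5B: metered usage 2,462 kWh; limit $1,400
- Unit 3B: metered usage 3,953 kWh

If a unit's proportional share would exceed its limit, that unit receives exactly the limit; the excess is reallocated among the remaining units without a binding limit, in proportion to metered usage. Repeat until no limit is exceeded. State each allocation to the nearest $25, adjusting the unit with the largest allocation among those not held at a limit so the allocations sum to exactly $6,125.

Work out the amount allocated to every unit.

Unit 5A: $275; Unit 2B: $1,500; Unit 5B: $1,400; Unit 3B: $2,950

Metered usage total: 11,564.
Pro-rata shares before constraints: Unit 5A 199.68; Unit 2B 2,527.54; Unit 5B 1,304.03; Unit 3B 2,093.75.
Held at cap: Unit 2B ($1,500); remaining pool $4,625 reallocated over remaining metered usage 6,792.
Held at cap: Unit 5B ($1,400); remaining pool $3,225 reallocated over remaining metered usage 4,330.
Shares after redistribution: Unit 5A 280.79 → $275; Unit 3B 2,944.21 → $2,950.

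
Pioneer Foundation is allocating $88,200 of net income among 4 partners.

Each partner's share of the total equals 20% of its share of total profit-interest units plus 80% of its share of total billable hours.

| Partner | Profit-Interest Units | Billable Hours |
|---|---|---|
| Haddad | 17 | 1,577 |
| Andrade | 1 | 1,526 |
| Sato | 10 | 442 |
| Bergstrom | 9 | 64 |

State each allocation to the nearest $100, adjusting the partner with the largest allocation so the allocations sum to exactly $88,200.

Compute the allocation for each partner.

Haddad: $39,000 | Andrade: $30,300 | Sato: $13,400 | Bergstrom: $5,500

Totals — profit-interest units 37, billable hours 3,609.
Combined weights (20% profit-interest units + 80% billable hours): Haddad 0.4415; Andrade 0.3437; Sato 0.1520; Bergstrom 0.0628.
Proportional shares: Haddad 38,936.98; Andrade 30,311.77; Sato 13,409.16; Bergstrom 5,542.08.
Rounded to nearest $100: Haddad $38,900; Andrade $30,300; Sato $13,400; Bergstrom $5,500. Sum = $88,100.
Difference $88,200 − $88,100 = +$100 applied to largest allocation (Haddad): Haddad becomes $39,000.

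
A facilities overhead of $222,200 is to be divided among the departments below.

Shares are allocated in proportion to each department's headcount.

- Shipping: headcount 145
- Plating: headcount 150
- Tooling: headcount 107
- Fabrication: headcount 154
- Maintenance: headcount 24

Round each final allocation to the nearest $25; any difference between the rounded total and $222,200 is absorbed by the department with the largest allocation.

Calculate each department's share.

Shipping: $55,550; Plating: $57,475; Tooling: $41,000; Fabrication: $58,975; Maintenance: $9,200

Combined headcount = 580.
Raw shares: Shipping 145/580 × $222,200 = 55,550.00; Plating 150/580 × $222,200 = 57,465.52; Tooling 107/580 × $222,200 = 40,992.07; Fabrication 154/580 × $222,200 = 58,997.93; Maintenance 24/580 × $222,200 = 9,194.48.
After rounding ($25): Shipping $55,550; Plating $57,475; Tooling $41,000; Fabrication $59,000; Maintenance $9,200. Sum = $222,225.
Difference $222,200 − $222,225 = −$25 applied to largest allocation (Fabrication): Fabrication becomes $58,975.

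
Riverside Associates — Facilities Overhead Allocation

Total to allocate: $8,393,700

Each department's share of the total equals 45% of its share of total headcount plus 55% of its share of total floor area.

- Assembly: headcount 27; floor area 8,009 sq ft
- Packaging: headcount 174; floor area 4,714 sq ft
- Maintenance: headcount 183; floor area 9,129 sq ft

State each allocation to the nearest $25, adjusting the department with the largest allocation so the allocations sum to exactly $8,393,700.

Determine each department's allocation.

Headcount total 384; floor area total 21,852.
Combined weights (45% headcount + 55% floor area): Assembly 0.2332; Packaging 0.3226; Maintenance 0.4442.
Proportional shares: Assembly 1,957,593.12; Packaging 2,707,425.11; Maintenance 3,728,681.77.
At nearest $25: Assembly $1,957,600; Packaging $2,707,425; Maintenance $3,728,675. Sum = $8,393,700.
No rounding difference to absorb.

Assembly: $1,957,600 · Packaging: $2,707,425 · Maintenance: $3,728,675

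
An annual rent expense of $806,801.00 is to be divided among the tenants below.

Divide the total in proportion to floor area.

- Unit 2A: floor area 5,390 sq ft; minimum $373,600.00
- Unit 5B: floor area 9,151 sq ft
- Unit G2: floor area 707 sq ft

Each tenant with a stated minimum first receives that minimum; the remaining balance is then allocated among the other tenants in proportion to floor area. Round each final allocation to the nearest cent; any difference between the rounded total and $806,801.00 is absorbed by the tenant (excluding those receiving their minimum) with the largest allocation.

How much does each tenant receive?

Minimums first: Unit 2A $373,600.00. Remaining pool $433,201.00.
Remaining pool split over remaining floor area 9,858: Unit 5B 402,132.5168 → $402,132.52; Unit G2 31,068.4832 → $31,068.48.

Unit 2A: $373,600.00 · Unit 5B: $402,132.52 · Unit G2: $31,068.48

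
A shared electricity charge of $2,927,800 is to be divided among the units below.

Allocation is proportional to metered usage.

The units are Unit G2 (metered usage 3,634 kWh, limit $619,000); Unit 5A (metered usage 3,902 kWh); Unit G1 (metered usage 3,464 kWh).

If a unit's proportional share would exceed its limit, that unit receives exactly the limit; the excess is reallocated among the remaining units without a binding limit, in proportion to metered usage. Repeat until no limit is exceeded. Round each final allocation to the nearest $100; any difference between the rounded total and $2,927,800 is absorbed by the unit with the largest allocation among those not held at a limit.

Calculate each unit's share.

Unit G2: $619,000 · Unit 5A: $1,223,000 · Unit G1: $1,085,800

Metered usage total: 11,000.
Unconstrained shares: Unit G2 967,238.65; Unit 5A 1,038,570.51; Unit G1 921,990.84.
Cap binds for Unit G2 ($619,000); balance $2,308,800 reallocated over remaining metered usage 7,366.
Redistributed shares: Unit 5A 1,223,043.39 → $1,223,000; Unit G1 1,085,756.61 → $1,085,800.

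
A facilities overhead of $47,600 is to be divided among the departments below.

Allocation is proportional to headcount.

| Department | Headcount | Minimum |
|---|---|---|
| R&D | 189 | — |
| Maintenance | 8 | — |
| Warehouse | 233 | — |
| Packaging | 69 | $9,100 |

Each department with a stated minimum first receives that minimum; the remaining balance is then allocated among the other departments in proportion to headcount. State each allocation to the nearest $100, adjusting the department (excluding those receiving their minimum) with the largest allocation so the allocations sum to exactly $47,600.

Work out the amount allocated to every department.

R&D: $16,900 | Maintenance: $700 | Warehouse: $20,900 | Packaging: $9,100

Guaranteed amounts: Packaging $9,100. Balance $38,500.
Balance split over remaining headcount 430: R&D 16,922.09 → $16,900; Maintenance 716.28 → $700; Warehouse 20,861.63 → $20,900.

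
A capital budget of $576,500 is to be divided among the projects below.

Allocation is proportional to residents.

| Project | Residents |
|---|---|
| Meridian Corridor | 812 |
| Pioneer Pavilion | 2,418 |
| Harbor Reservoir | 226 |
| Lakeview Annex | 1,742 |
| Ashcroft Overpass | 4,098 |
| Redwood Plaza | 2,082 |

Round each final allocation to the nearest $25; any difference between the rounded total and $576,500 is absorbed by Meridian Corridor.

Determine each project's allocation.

Meridian Corridor: $41,125 · Pioneer Pavilion: $122,525 · Harbor Reservoir: $11,450 · Lakeview Annex: $88,275 · Ashcroft Overpass: $207,625 · Redwood Plaza: $105,500

Combined residents = 11,378.
Raw shares: Meridian Corridor 812/11,378 × $576,500 = 41,142.38; Pioneer Pavilion 2,418/11,378 × $576,500 = 122,515.12; Harbor Reservoir 226/11,378 × $576,500 = 11,450.96; Lakeview Annex 1,742/11,378 × $576,500 = 88,263.58; Ashcroft Overpass 4,098/11,378 × $576,500 = 207,637.28; Redwood Plaza 2,082/11,378 × $576,500 = 105,490.68.
Rounded to nearest $25: Meridian Corridor $41,150; Pioneer Pavilion $122,525; Harbor Reservoir $11,450; Lakeview Annex $88,275; Ashcroft Overpass $207,625; Redwood Plaza $105,500. Sum = $576,525.
Difference $576,500 − $576,525 = −$25 applied to Meridian Corridor: Meridian Corridor becomes $41,125.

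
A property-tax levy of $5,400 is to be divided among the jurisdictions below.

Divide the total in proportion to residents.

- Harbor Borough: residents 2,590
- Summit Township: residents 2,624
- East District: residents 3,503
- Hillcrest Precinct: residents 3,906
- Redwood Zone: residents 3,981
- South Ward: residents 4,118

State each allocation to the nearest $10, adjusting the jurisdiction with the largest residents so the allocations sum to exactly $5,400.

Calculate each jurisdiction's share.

Total residents = 20,722.
Unrounded shares: Harbor Borough 2,590/20,722 × $5,400 = 674.93; Summit Township 2,624/20,722 × $5,400 = 683.80; East District 3,503/20,722 × $5,400 = 912.86; Hillcrest Precinct 3,906/20,722 × $5,400 = 1,017.87; Redwood Zone 3,981/20,722 × $5,400 = 1,037.42; South Ward 4,118/20,722 × $5,400 = 1,073.12.
Rounded to nearest $10: Harbor Borough $670; Summit Township $680; East District $910; Hillcrest Precinct $1,020; Redwood Zone $1,040; South Ward $1,070. Sum = $5,390.
Difference $5,400 − $5,390 = +$10 applied to largest residents (South Ward): South Ward becomes $1,080.

Harbor Borough: $670 | Summit Township: $680 | East District: $910 | Hillcrest Precinct: $1,020 | Redwood Zone: $1,040 | South Ward: $1,080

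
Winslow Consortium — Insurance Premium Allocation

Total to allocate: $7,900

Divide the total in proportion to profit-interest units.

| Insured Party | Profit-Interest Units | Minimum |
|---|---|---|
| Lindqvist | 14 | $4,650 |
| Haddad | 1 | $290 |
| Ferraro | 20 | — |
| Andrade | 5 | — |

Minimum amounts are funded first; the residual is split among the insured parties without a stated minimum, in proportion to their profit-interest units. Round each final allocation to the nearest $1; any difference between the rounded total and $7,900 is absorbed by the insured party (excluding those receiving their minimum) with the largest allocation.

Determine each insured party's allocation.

Guaranteed amounts: Lindqvist $4,650; Haddad $290. Remaining pool $2,960.
Remaining pool split over remaining profit-interest units 25: Ferraro 2,368.00 → $2,368; Andrade 592.00 → $592.

Lindqvist: $4,650 | Haddad: $290 | Ferraro: $2,368 | Andrade: $592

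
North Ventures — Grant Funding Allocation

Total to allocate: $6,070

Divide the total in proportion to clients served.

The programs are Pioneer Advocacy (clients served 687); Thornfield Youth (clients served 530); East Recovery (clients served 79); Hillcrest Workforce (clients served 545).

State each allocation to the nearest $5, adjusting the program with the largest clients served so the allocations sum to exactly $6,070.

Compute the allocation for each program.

Clients served total: 1,841.
Proportional shares: Pioneer Advocacy 687/1,841 × $6,070 = 2,265.12; Thornfield Youth 530/1,841 × $6,070 = 1,747.47; East Recovery 79/1,841 × $6,070 = 260.47; Hillcrest Workforce 545/1,841 × $6,070 = 1,796.93.
Rounded to nearest $5: Pioneer Advocacy $2,265; Thornfield Youth $1,745; East Recovery $260; Hillcrest Workforce $1,795. Sum = $6,065.
Difference $6,070 − $6,065 = +$5 applied to largest clients served (Pioneer Advocacy): Pioneer Advocacy becomes $2,270.

Pioneer Advocacy: $2,270 | Thornfield Youth: $1,745 | East Recovery: $260 | Hillcrest Workforce: $1,795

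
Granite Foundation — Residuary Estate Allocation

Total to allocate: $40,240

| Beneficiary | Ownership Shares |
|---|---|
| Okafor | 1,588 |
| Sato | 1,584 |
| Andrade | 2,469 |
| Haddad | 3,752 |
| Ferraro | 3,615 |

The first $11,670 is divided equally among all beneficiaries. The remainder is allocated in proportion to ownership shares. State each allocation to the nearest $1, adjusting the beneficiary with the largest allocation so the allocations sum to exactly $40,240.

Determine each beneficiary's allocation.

First tranche $11,670 split equally: $2,334 each.
Remainder $28,570 by ownership shares (total 13,008): Okafor 3,487.79 → $3,488; Sato 3,479.00 → $3,479; Andrade 5,422.77 → $5,423; Haddad 8,240.67 → $8,241; Ferraro 7,939.77 → $7,940.
Rounding difference −$1 on remainder applied to Haddad.
Totals: Okafor $2,334 + $3,488 = $5,822; Sato $2,334 + $3,479 = $5,813; Andrade $2,334 + $5,423 = $7,757; Haddad $2,334 + $8,240 = $10,574; Ferraro $2,334 + $7,940 = $10,274.

Okafor: $5,822 | Sato: $5,813 | Andrade: $7,757 | Haddad: $10,574 | Ferraro: $10,274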